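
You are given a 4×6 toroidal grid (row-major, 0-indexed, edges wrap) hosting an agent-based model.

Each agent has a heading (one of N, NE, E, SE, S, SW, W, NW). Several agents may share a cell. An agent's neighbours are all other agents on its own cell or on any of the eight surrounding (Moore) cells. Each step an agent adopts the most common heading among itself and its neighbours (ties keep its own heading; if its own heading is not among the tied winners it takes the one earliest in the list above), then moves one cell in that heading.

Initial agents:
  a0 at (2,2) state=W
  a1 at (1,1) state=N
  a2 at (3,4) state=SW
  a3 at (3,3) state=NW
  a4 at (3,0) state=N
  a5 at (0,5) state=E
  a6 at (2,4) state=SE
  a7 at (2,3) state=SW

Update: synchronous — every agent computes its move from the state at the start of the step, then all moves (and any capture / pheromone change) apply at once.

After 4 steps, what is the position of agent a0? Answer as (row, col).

t=1: a0@(2,1):W a1@(0,1):N a2@(0,3):SW a3@(0,2):SW a4@(2,0):N a5@(0,0):E a6@(3,3):SW a7@(3,2):SW
t=2: a0@(2,0):W a1@(1,0):SW a2@(1,2):SW a3@(1,1):SW a4@(1,0):N a5@(0,1):E a6@(0,2):SW a7@(0,1):SW
t=3: a0@(3,5):SW a1@(2,5):SW a2@(2,1):SW a3@(2,0):SW a4@(2,5):SW a5@(1,0):SW a6@(1,1):SW a7@(1,0):SW
t=4: a0@(0,4):SW a1@(3,4):SW a2@(3,0):SW a3@(3,5):SW a4@(3,4):SW a5@(2,5):SW a6@(2,0):SW a7@(2,5):SW

(0, 4)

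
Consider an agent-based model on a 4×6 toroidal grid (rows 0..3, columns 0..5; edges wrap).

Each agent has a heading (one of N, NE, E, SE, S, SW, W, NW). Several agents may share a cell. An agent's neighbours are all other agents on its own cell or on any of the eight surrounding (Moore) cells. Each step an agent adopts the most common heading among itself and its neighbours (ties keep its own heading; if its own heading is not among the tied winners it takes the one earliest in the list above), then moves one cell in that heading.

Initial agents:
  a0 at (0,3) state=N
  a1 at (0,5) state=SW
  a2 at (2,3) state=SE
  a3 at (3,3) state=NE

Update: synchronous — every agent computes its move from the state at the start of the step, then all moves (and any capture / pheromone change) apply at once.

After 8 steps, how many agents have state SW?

1

t=1: a0@(3,3):N a1@(1,4):SW a2@(3,4):SE a3@(2,4):NE
t=2: a0@(2,3):N a1@(2,3):SW a2@(0,5):SE a3@(1,5):NE
t=3: a0@(1,3):N a1@(3,2):SW a2@(1,0):SE a3@(0,0):NE
t=4: a0@(0,3):N a1@(0,1):SW a2@(2,1):SE a3@(3,1):NE
t=5: a0@(3,3):N a1@(1,0):SW a2@(3,2):SE a3@(2,2):NE
t=6: a0@(2,3):N a1@(2,5):SW a2@(0,3):SE a3@(1,3):NE
t=7: a0@(1,3):N a1@(3,4):SW a2@(1,4):SE a3@(0,4):NE
t=8: a0@(0,3):N a1@(0,3):SW a2@(2,5):SE a3@(3,5):NE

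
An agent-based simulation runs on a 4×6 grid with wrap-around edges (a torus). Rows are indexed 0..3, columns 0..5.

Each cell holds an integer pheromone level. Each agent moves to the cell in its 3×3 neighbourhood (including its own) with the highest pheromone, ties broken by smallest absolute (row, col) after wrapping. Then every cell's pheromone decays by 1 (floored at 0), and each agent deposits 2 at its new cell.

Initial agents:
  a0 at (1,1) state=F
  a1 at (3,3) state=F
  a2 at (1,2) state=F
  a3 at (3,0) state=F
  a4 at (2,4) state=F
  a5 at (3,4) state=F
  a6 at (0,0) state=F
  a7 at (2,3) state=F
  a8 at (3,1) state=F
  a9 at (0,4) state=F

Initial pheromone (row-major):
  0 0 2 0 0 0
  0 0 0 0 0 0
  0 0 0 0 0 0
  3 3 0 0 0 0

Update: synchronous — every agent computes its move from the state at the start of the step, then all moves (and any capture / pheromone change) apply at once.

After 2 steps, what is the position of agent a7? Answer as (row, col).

t=1: a0@(0,2) a1@(0,2) a2@(0,2) a3@(3,0) a4@(1,3) a5@(0,3) a6@(3,0) a7@(1,2) a8@(3,0) a9@(0,3) | pheromone: 0 0 7 4 0 0 / 0 0 2 2 0 0 / 0 0 0 0 0 0 / 8 2 0 0 0 0
t=2: a0@(0,2) a1@(0,2) a2@(0,2) a3@(3,0) a4@(0,2) a5@(0,2) a6@(3,0) a7@(0,2) a8@(3,0) a9@(0,2) | pheromone: 0 0 20 3 0 0 / 0 0 1 1 0 0 / 0 0 0 0 0 0 / 13 1 0 0 0 0

(0, 2)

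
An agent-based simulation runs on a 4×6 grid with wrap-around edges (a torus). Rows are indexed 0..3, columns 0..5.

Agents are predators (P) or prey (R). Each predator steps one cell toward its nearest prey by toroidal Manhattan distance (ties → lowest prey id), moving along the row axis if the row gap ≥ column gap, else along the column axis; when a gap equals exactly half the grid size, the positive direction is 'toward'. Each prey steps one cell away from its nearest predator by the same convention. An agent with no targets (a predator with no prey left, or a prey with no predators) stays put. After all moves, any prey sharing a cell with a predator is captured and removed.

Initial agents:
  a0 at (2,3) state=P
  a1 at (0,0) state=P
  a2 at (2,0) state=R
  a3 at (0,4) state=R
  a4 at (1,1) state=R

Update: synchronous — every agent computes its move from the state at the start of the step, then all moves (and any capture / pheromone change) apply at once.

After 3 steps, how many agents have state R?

2

t=1: a0@(2,4):P a1@(1,0):P a3@(0,3):R a4@(2,1):R
t=2: a0@(3,4):P a1@(2,0):P a3@(3,3):R a4@(3,1):R
t=3: a0@(3,3):P a1@(3,0):P a3@(3,2):R a4@(0,1):R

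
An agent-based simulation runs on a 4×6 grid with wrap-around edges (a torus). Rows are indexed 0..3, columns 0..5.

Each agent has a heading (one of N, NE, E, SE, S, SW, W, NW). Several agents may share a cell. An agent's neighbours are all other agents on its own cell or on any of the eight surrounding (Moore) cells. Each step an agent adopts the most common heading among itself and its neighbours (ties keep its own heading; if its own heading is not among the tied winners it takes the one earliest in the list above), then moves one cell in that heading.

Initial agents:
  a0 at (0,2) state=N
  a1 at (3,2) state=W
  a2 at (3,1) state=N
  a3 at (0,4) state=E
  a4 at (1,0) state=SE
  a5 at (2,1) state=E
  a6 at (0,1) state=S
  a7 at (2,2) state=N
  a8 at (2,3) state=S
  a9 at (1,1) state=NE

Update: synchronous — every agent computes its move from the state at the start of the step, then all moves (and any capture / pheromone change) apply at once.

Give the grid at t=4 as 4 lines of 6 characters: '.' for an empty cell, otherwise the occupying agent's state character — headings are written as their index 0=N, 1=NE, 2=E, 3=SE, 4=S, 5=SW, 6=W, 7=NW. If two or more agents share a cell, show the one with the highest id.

.000..
.0....
000...
.00...

t=1: a0@(3,2):N a1@(2,2):N a2@(2,1):N a3@(0,5):E a4@(2,1):SE a5@(1,1):N a6@(3,1):N a7@(1,2):N a8@(3,3):S a9@(0,1):N
t=2: a0@(2,2):N a1@(1,2):N a2@(1,1):N a3@(0,0):E a4@(1,1):N a5@(0,1):N a6@(2,1):N a7@(0,2):N a8@(2,3):N a9@(3,1):N
t=3: a0@(1,2):N a1@(0,2):N a2@(0,1):N a3@(3,0):N a4@(0,1):N a5@(3,1):N a6@(1,1):N a7@(3,2):N a8@(1,3):N a9@(2,1):N
t=4: a0@(0,2):N a1@(3,2):N a2@(3,1):N a3@(2,0):N a4@(3,1):N a5@(2,1):N a6@(0,1):N a7@(2,2):N a8@(0,3):N a9@(1,1):N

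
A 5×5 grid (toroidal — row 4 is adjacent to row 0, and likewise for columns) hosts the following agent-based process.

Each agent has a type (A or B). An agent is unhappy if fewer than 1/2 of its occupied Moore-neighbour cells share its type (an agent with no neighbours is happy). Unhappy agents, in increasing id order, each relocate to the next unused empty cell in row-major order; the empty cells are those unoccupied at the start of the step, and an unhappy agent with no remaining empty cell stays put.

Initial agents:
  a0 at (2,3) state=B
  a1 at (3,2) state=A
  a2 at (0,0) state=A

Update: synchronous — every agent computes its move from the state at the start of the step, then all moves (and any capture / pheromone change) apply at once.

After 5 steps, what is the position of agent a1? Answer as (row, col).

(0, 4)

t=1: a0@(0,1):B a1@(0,2):A a2@(0,0):A
t=2: a0@(0,3):B a1@(0,4):A a2@(1,0):A
t=3: a0@(0,0):B a1@(0,4):A a2@(1,0):A
t=4: a0@(0,1):B a1@(0,4):A a2@(1,0):A
t=5: a0@(0,0):B a1@(0,4):A a2@(1,0):A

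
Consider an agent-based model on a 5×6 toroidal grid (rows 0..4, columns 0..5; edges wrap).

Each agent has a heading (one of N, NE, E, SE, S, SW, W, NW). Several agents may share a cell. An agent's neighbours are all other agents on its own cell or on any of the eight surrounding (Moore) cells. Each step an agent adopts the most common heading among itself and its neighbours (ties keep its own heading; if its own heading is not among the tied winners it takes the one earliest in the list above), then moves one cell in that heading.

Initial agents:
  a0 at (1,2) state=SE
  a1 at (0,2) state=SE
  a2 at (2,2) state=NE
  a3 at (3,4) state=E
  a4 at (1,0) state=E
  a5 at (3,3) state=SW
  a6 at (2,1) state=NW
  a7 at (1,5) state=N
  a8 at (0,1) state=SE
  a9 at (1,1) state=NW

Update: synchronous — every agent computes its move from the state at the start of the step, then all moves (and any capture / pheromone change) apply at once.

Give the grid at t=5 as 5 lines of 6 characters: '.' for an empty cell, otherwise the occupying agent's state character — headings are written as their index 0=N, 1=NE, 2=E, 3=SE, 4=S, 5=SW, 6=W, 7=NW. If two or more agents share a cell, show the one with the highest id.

33....
37....
.77...
....5.
......

t=1: a0@(2,3):SE a1@(1,3):SE a2@(1,1):NW a3@(3,5):E a4@(0,5):NW a5@(4,2):SW a6@(1,0):NW a7@(0,5):N a8@(1,2):SE a9@(2,2):SE
t=2: a0@(3,4):SE a1@(2,4):SE a2@(0,0):NW a3@(3,0):E a4@(4,4):NW a5@(0,1):SW a6@(0,5):NW a7@(4,4):NW a8@(2,3):SE a9@(3,3):SE
t=3: a0@(4,5):SE a1@(3,5):SE a2@(4,5):NW a3@(3,1):E a4@(3,3):NW a5@(1,0):SW a6@(4,4):NW a7@(3,3):NW a8@(3,4):SE a9@(4,4):SE
t=4: a0@(0,0):SE a1@(4,0):SE a2@(0,0):SE a3@(3,2):E a4@(2,2):NW a5@(2,5):SW a6@(3,3):NW a7@(2,2):NW a8@(4,5):SE a9@(0,5):SE
t=5: a0@(1,1):SE a1@(0,1):SE a2@(1,1):SE a3@(2,1):NW a4@(1,1):NW a5@(3,4):SW a6@(2,2):NW a7@(1,1):NW a8@(0,0):SE a9@(1,0):SE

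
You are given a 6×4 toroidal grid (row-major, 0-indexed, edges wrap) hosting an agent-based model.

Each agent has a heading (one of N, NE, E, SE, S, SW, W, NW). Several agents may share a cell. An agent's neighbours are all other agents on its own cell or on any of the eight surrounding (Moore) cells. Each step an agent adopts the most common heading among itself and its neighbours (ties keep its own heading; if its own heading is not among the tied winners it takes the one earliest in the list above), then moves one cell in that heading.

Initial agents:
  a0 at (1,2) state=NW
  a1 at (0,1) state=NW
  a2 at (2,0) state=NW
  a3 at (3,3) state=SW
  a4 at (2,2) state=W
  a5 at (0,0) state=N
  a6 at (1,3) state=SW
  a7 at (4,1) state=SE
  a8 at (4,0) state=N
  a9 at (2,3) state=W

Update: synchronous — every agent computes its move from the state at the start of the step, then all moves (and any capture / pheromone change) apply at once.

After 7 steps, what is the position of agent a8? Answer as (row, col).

t=1: a0@(0,1):NW a1@(5,0):NW a2@(3,3):SW a3@(3,2):W a4@(2,1):W a5@(5,0):N a6@(1,2):W a7@(5,2):SE a8@(3,0):N a9@(2,2):W
t=2: a0@(5,0):NW a1@(4,3):NW a2@(3,2):W a3@(3,1):W a4@(2,0):W a5@(4,3):NW a6@(1,1):W a7@(0,3):SE a8@(2,0):N a9@(2,1):W
t=3: a0@(4,3):NW a1@(3,2):NW a2@(3,1):W a3@(3,0):W a4@(2,3):W a5@(3,2):NW a6@(1,0):W a7@(1,0):SE a8@(2,3):W a9@(2,0):W
t=4: a0@(3,2):NW a1@(2,1):NW a2@(3,0):W a3@(3,3):W a4@(2,2):W a5@(2,1):NW a6@(1,3):W a7@(1,3):W a8@(2,2):W a9@(2,3):W
t=5: a0@(3,1):W a1@(1,0):NW a2@(3,3):W a3@(3,2):W a4@(2,1):W a5@(1,0):NW a6@(1,2):W a7@(1,2):W a8@(2,1):W a9@(2,2):W
t=6: a0@(3,0):W a1@(0,3):NW a2@(3,2):W a3@(3,1):W a4@(2,0):W a5@(0,3):NW a6@(1,1):W a7@(1,1):W a8@(2,0):W a9@(2,1):W
t=7: a0@(3,3):W a1@(5,2):NW a2@(3,1):W a3@(3,0):W a4@(2,3):W a5@(5,2):NW a6@(1,0):W a7@(1,0):W a8@(2,3):W a9@(2,0):W

(2, 3)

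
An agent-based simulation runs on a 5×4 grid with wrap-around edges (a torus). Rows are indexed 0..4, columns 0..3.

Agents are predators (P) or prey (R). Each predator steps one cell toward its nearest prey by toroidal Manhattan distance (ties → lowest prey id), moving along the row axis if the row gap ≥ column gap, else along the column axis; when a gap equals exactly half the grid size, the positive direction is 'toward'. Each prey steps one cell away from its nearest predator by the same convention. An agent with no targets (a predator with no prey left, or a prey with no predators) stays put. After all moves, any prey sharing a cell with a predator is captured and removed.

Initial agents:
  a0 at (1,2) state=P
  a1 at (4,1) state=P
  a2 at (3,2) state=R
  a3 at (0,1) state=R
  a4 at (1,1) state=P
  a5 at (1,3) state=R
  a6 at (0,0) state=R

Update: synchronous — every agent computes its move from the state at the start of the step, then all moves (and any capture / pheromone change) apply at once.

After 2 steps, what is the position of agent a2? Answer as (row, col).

t=1: a0@(1,3):P a1@(0,1):P a2@(4,2):R a3@(1,1):R a4@(0,1):P a5@(1,0):R a6@(1,0):R
t=2: a0@(1,0):P a1@(1,1):P a2@(3,2):R a3@(2,1):R a4@(1,1):P

(3, 2)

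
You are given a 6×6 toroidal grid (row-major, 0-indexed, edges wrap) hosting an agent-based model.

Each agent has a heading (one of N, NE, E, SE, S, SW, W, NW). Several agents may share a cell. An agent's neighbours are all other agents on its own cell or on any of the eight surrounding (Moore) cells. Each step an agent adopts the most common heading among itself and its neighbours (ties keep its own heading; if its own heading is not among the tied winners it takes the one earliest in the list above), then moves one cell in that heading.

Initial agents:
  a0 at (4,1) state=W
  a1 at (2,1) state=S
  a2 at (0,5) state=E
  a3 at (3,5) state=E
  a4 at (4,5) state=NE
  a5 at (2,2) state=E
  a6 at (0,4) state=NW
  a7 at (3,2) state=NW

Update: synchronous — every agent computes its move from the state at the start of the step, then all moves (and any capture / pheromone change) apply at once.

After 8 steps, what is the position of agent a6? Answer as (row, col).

t=1: a0@(4,0):W a1@(3,1):S a2@(0,0):E a3@(3,0):E a4@(3,0):NE a5@(2,3):E a6@(5,3):NW a7@(2,1):NW
t=2: a0@(4,5):W a1@(4,1):S a2@(0,1):E a3@(3,1):E a4@(2,1):NE a5@(2,4):E a6@(4,2):NW a7@(1,0):NW
t=3: a0@(4,4):W a1@(5,1):S a2@(0,2):E a3@(3,2):E a4@(1,2):NE a5@(2,5):E a6@(3,1):NW a7@(0,5):NW
t=4: a0@(4,3):W a1@(0,1):S a2@(0,3):E a3@(3,3):E a4@(0,3):NE a5@(2,0):E a6@(2,0):NW a7@(5,4):NW
t=5: a0@(4,2):W a1@(1,1):S a2@(0,4):E a3@(3,4):E a4@(5,4):NE a5@(2,1):E a6@(1,5):NW a7@(4,3):NW
t=6: a0@(4,1):W a1@(2,1):S a2@(0,5):E a3@(3,5):E a4@(4,5):NE a5@(2,2):E a6@(0,4):NW a7@(3,2):NW
t=7: a0@(4,0):W a1@(3,1):S a2@(0,0):E a3@(3,0):E a4@(3,0):NE a5@(2,3):E a6@(5,3):NW a7@(2,1):NW
t=8: a0@(4,5):W a1@(4,1):S a2@(0,1):E a3@(3,1):E a4@(2,1):NE a5@(2,4):E a6@(4,2):NW a7@(1,0):NW

(4, 2)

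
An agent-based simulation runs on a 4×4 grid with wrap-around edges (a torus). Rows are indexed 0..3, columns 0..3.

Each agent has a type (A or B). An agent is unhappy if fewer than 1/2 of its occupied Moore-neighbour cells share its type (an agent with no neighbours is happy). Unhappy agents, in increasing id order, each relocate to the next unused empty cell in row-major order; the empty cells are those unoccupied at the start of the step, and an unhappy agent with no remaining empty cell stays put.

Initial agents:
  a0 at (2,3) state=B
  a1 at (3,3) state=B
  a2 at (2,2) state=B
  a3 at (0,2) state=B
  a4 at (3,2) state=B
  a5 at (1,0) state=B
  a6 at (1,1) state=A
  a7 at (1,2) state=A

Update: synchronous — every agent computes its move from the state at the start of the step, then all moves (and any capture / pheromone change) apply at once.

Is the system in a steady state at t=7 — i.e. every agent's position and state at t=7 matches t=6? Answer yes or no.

no

t=1: a0@(2,3):B a1@(3,3):B a2@(2,2):B a3@(0,2):B a4@(3,2):B a5@(1,0):B a6@(0,0):A a7@(0,1):A
t=2: a0@(2,3):B a1@(3,3):B a2@(2,2):B a3@(0,2):B a4@(3,2):B a5@(0,3):B a6@(1,1):A a7@(1,2):A
t=3: a0@(2,3):B a1@(3,3):B a2@(2,2):B a3@(0,2):B a4@(3,2):B a5@(0,3):B a6@(0,0):A a7@(0,1):A
t=4: a0@(2,3):B a1@(3,3):B a2@(2,2):B a3@(0,2):B a4@(3,2):B a5@(0,3):B a6@(1,0):A a7@(1,1):A
t=5: a0@(2,3):B a1@(3,3):B a2@(2,2):B a3@(0,2):B a4@(3,2):B a5@(0,3):B a6@(0,0):A a7@(0,1):A
t=6: a0@(2,3):B a1@(3,3):B a2@(2,2):B a3@(0,2):B a4@(3,2):B a5@(0,3):B a6@(1,0):A a7@(1,1):A
t=7: a0@(2,3):B a1@(3,3):B a2@(2,2):B a3@(0,2):B a4@(3,2):B a5@(0,3):B a6@(0,0):A a7@(0,1):A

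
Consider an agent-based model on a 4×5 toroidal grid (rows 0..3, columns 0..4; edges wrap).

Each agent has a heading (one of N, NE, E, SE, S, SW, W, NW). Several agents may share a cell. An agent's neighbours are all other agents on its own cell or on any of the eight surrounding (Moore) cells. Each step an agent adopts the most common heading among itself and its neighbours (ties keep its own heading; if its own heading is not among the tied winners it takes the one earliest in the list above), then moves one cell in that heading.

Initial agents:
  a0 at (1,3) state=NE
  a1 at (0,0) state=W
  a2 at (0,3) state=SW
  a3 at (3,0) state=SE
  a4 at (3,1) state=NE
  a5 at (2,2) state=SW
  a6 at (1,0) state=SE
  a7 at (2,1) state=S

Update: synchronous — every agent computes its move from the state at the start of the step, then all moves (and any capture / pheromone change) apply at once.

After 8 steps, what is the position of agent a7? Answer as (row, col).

t=1: a0@(2,2):SW a1@(1,1):SE a2@(1,2):SW a3@(0,1):SE a4@(2,2):NE a5@(1,3):NE a6@(2,1):SE a7@(3,2):SE
t=2: a0@(3,3):SE a1@(2,2):SE a2@(2,3):SE a3@(1,2):SE a4@(3,3):SE a5@(0,4):NE a6@(3,2):SE a7@(0,3):SE
t=3: a0@(0,4):SE a1@(3,3):SE a2@(3,4):SE a3@(2,3):SE a4@(0,4):SE a5@(1,0):SE a6@(0,3):SE a7@(1,4):SE
t=4: a0@(1,0):SE a1@(0,4):SE a2@(0,0):SE a3@(3,4):SE a4@(1,0):SE a5@(2,1):SE a6@(1,4):SE a7@(2,0):SE
t=5: a0@(2,1):SE a1@(1,0):SE a2@(1,1):SE a3@(0,0):SE a4@(2,1):SE a5@(3,2):SE a6@(2,0):SE a7@(3,1):SE
t=6: a0@(3,2):SE a1@(2,1):SE a2@(2,2):SE a3@(1,1):SE a4@(3,2):SE a5@(0,3):SE a6@(3,1):SE a7@(0,2):SE
t=7: a0@(0,3):SE a1@(3,2):SE a2@(3,3):SE a3@(2,2):SE a4@(0,3):SE a5@(1,4):SE a6@(0,2):SE a7@(1,3):SE
t=8: a0@(1,4):SE a1@(0,3):SE a2@(0,4):SE a3@(3,3):SE a4@(1,4):SE a5@(2,0):SE a6@(1,3):SE a7@(2,4):SE

(2, 4)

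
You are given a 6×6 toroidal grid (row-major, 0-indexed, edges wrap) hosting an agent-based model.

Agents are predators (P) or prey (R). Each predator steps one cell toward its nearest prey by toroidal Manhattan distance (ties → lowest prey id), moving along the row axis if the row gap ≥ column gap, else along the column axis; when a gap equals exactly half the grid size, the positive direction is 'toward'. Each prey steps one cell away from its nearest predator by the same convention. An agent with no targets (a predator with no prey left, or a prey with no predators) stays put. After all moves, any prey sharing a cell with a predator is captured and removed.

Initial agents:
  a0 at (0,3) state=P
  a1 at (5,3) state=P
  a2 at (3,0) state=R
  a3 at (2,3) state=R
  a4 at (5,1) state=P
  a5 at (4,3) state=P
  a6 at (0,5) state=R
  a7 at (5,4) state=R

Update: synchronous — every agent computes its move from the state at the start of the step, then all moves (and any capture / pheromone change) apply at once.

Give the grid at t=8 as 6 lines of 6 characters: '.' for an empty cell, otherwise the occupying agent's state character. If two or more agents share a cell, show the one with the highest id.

t=1: a0@(1,3):P a1@(5,4):P a2@(2,0):R a4@(4,1):P a5@(3,3):P a6@(0,0):R a7@(5,5):R
t=2: a0@(1,4):P a1@(5,5):P a2@(1,0):R a4@(3,1):P a5@(3,4):P a6@(0,1):R a7@(5,0):R
t=3: a0@(1,5):P a1@(5,0):P a2@(1,1):R a4@(2,1):P a5@(2,4):P a6@(0,2):R a7@(5,1):R
t=4: a0@(1,0):P a1@(5,1):P a2@(0,1):R a4@(1,1):P a5@(2,5):P a6@(0,3):R a7@(5,2):R
t=5: a0@(0,0):P a1@(0,1):P a2@(1,1):R a4@(0,1):P a5@(1,5):P a6@(0,4):R a7@(5,3):R
t=6: a0@(1,0):P a1@(1,1):P a2@(2,1):R a4@(1,1):P a5@(1,0):P a6@(0,3):R a7@(5,4):R
t=7: a0@(2,0):P a1@(2,1):P a2@(3,1):R a4@(2,1):P a5@(2,0):P a6@(0,4):R a7@(4,4):R
t=8: a0@(3,0):P a1@(3,1):P a2@(4,1):R a4@(3,1):P a5@(3,0):P a6@(5,4):R a7@(5,4):R

......
......
......
PP....
.R....
....R.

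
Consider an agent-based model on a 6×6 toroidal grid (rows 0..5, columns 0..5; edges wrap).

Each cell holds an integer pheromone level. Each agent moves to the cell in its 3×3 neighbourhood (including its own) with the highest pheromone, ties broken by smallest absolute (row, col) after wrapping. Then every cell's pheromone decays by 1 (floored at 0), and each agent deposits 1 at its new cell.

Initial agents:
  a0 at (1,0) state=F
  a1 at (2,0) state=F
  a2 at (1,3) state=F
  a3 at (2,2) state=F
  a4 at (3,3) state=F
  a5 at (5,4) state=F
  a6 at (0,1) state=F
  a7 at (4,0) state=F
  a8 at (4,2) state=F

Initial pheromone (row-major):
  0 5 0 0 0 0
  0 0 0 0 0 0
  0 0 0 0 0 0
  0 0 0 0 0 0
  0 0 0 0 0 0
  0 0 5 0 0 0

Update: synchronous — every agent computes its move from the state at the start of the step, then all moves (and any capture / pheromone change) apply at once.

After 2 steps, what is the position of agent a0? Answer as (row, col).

t=1: a0@(0,1) a1@(1,0) a2@(0,2) a3@(1,1) a4@(2,2) a5@(0,3) a6@(0,1) a7@(3,0) a8@(5,2) | pheromone: 0 6 1 1 0 0 / 1 1 0 0 0 0 / 0 0 1 0 0 0 / 1 0 0 0 0 0 / 0 0 0 0 0 0 / 0 0 5 0 0 0
t=2: a0@(0,1) a1@(0,1) a2@(0,1) a3@(0,1) a4@(1,1) a5@(5,2) a6@(0,1) a7@(3,0) a8@(0,1) | pheromone: 0 11 0 0 0 0 / 0 1 0 0 0 0 / 0 0 0 0 0 0 / 1 0 0 0 0 0 / 0 0 0 0 0 0 / 0 0 5 0 0 0

(0, 1)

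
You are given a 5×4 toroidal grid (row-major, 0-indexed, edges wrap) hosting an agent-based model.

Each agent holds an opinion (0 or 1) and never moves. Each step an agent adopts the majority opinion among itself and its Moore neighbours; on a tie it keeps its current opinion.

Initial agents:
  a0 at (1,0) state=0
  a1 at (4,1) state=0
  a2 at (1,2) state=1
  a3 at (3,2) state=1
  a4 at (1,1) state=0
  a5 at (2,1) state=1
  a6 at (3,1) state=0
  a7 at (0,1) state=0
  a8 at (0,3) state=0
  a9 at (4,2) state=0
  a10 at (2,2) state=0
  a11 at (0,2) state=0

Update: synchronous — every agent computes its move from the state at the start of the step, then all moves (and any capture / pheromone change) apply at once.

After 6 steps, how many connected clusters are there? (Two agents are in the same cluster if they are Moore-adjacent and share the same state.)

t=1: a0@(1,0):0 a1@(4,1):0 a2@(1,2):0 a3@(3,2):0 a4@(1,1):0 a5@(2,1):0 a6@(3,1):0 a7@(0,1):0 a8@(0,3):0 a9@(4,2):0 a10@(2,2):0 a11@(0,2):0
t=2: (unchanged — steady state)

1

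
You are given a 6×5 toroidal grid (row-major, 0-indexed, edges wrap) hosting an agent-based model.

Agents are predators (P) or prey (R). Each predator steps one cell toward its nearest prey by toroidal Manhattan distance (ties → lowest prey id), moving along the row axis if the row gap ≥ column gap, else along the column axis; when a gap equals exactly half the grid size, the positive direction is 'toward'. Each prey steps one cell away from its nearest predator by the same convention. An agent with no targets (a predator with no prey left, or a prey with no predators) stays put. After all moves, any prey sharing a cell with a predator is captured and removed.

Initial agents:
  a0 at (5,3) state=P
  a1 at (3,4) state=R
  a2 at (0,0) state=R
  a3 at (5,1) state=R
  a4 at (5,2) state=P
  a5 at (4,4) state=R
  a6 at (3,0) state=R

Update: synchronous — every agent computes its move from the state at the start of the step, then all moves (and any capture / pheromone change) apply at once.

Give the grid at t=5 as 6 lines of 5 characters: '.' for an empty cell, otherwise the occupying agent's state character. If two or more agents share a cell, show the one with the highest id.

t=1: a0@(5,2):P a1@(2,4):R a2@(0,1):R a3@(5,0):R a4@(5,1):P a5@(3,4):R a6@(2,0):R
t=2: a0@(0,2):P a1@(1,4):R a2@(1,1):R a3@(5,4):R a4@(0,1):P a5@(2,4):R a6@(1,0):R
t=3: a0@(1,2):P a1@(1,0):R a2@(2,1):R a3@(5,0):R a4@(1,1):P a5@(3,4):R a6@(2,0):R
t=4: a0@(1,1):P a1@(1,4):R a2@(3,1):R a3@(4,0):R a4@(1,0):P a5@(4,4):R a6@(3,0):R
t=5: a0@(1,0):P a1@(1,3):R a2@(4,1):R a3@(3,0):R a4@(1,4):P a5@(3,4):R a6@(4,0):R

.....
P..RP
.....
R...R
RR...
.....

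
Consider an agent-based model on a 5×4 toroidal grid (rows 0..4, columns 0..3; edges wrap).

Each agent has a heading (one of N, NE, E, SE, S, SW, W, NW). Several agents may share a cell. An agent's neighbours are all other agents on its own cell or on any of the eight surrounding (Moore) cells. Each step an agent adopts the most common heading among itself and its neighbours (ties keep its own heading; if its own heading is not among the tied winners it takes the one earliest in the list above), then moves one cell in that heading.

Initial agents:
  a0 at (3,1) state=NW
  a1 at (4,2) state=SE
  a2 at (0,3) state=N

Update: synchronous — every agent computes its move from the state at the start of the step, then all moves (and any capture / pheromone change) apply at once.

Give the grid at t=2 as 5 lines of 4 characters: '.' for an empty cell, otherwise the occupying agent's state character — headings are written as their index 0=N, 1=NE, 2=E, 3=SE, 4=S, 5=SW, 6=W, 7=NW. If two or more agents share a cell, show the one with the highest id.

....
3..7
....
...0
....

t=1: a0@(2,0):NW a1@(0,3):SE a2@(4,3):N
t=2: a0@(1,3):NW a1@(1,0):SE a2@(3,3):N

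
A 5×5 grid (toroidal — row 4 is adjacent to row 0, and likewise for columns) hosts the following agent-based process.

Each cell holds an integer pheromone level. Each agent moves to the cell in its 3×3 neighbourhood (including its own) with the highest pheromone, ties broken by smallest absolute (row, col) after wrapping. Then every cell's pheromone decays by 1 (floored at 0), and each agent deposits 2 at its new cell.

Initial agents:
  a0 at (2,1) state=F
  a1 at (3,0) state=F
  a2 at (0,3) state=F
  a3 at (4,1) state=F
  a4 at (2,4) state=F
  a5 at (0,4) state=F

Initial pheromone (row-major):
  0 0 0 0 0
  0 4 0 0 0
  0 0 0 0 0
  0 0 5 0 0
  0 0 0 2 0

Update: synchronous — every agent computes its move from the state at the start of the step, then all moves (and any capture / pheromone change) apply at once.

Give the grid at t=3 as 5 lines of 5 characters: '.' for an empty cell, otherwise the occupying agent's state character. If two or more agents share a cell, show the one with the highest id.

t=1: a0@(3,2) a1@(2,0) a2@(4,3) a3@(3,2) a4@(1,0) a5@(4,3) | pheromone: 0 0 0 0 0 / 2 3 0 0 0 / 2 0 0 0 0 / 0 0 8 0 0 / 0 0 0 5 0
t=2: a0@(3,2) a1@(1,1) a2@(3,2) a3@(3,2) a4@(1,1) a5@(3,2) | pheromone: 0 0 0 0 0 / 1 6 0 0 0 / 1 0 0 0 0 / 0 0 15 0 0 / 0 0 0 4 0
t=3: a0@(3,2) a1@(1,1) a2@(3,2) a3@(3,2) a4@(1,1) a5@(3,2) | pheromone: 0 0 0 0 0 / 0 9 0 0 0 / 0 0 0 0 0 / 0 0 22 0 0 / 0 0 0 3 0

.....
.F...
.....
..F..
.....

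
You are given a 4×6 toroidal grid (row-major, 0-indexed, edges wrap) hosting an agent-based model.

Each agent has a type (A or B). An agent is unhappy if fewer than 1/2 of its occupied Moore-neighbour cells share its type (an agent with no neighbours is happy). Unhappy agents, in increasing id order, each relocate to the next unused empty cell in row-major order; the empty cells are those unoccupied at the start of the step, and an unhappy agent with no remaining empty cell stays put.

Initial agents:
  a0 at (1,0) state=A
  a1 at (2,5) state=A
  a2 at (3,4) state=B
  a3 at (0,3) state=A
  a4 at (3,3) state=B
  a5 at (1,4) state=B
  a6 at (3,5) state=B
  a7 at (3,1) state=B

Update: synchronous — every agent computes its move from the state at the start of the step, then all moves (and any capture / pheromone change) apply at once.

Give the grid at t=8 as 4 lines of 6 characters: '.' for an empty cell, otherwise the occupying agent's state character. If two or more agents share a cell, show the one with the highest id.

t=1: a0@(1,0):A a1@(0,0):A a2@(3,4):B a3@(0,1):A a4@(3,3):B a5@(0,2):B a6@(3,5):B a7@(3,1):B
t=2: a0@(1,0):A a1@(0,0):A a2@(3,4):B a3@(0,1):A a4@(3,3):B a5@(0,2):B a6@(3,5):B a7@(0,3):B
t=3: (unchanged — steady state)

AABB..
A.....
......
...BBB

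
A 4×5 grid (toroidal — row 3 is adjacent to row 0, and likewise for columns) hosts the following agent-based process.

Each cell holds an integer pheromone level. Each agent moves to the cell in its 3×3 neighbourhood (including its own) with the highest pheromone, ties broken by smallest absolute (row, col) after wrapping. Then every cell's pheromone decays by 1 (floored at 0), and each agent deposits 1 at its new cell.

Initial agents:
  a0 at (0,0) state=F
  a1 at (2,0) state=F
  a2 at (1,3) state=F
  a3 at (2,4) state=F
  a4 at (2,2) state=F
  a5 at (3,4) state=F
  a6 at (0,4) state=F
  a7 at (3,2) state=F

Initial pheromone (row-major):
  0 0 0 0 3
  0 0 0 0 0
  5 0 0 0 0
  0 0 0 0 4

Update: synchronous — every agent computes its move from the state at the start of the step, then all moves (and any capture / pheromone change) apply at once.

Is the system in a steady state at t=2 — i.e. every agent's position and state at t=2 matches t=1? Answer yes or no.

no

t=1: a0@(3,4) a1@(2,0) a2@(0,4) a3@(2,0) a4@(1,1) a5@(2,0) a6@(3,4) a7@(0,1) | pheromone: 0 1 0 0 3 / 0 1 0 0 0 / 7 0 0 0 0 / 0 0 0 0 5
t=2: a0@(2,0) a1@(2,0) a2@(3,4) a3@(2,0) a4@(2,0) a5@(2,0) a6@(2,0) a7@(0,1) | pheromone: 0 1 0 0 2 / 0 0 0 0 0 / 12 0 0 0 0 / 0 0 0 0 5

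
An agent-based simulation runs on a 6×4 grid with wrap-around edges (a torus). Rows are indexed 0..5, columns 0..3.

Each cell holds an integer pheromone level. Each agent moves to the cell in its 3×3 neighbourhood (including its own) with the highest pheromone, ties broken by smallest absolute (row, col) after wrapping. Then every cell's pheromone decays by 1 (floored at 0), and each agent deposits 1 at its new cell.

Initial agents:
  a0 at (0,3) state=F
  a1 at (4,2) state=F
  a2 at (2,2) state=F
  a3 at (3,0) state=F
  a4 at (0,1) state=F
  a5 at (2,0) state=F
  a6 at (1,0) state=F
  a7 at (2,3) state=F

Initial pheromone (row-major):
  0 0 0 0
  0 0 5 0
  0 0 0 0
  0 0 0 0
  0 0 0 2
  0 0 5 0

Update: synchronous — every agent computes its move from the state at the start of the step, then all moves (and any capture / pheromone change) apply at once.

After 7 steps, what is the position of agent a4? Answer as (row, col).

t=1: a0@(1,2) a1@(5,2) a2@(1,2) a3@(4,3) a4@(1,2) a5@(1,0) a6@(0,0) a7@(1,2) | pheromone: 1 0 0 0 / 1 0 8 0 / 0 0 0 0 / 0 0 0 0 / 0 0 0 2 / 0 0 5 0
t=2: a0@(1,2) a1@(5,2) a2@(1,2) a3@(5,2) a4@(1,2) a5@(0,0) a6@(0,0) a7@(1,2) | pheromone: 2 0 0 0 / 0 0 11 0 / 0 0 0 0 / 0 0 0 0 / 0 0 0 1 / 0 0 6 0
t=3: a0@(1,2) a1@(5,2) a2@(1,2) a3@(5,2) a4@(1,2) a5@(0,0) a6@(0,0) a7@(1,2) | pheromone: 3 0 0 0 / 0 0 14 0 / 0 0 0 0 / 0 0 0 0 / 0 0 0 0 / 0 0 7 0
t=4: a0@(1,2) a1@(5,2) a2@(1,2) a3@(5,2) a4@(1,2) a5@(0,0) a6@(0,0) a7@(1,2) | pheromone: 4 0 0 0 / 0 0 17 0 / 0 0 0 0 / 0 0 0 0 / 0 0 0 0 / 0 0 8 0
t=5: a0@(1,2) a1@(5,2) a2@(1,2) a3@(5,2) a4@(1,2) a5@(0,0) a6@(0,0) a7@(1,2) | pheromone: 5 0 0 0 / 0 0 20 0 / 0 0 0 0 / 0 0 0 0 / 0 0 0 0 / 0 0 9 0
t=6: a0@(1,2) a1@(5,2) a2@(1,2) a3@(5,2) a4@(1,2) a5@(0,0) a6@(0,0) a7@(1,2) | pheromone: 6 0 0 0 / 0 0 23 0 / 0 0 0 0 / 0 0 0 0 / 0 0 0 0 / 0 0 10 0
t=7: a0@(1,2) a1@(5,2) a2@(1,2) a3@(5,2) a4@(1,2) a5@(0,0) a6@(0,0) a7@(1,2) | pheromone: 7 0 0 0 / 0 0 26 0 / 0 0 0 0 / 0 0 0 0 / 0 0 0 0 / 0 0 11 0

(1, 2)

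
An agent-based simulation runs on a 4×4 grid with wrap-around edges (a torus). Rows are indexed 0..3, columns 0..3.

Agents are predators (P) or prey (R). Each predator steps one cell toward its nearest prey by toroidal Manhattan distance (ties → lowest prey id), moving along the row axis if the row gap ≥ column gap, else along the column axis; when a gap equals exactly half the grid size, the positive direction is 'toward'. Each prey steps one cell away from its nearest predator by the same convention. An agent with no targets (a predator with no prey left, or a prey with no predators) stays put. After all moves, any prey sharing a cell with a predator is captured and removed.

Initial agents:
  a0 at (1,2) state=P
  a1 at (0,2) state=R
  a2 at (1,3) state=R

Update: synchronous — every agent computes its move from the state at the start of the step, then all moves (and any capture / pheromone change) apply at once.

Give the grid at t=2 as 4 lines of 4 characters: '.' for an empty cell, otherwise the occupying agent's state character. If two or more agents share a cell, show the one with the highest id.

....
...R
..R.
..P.

t=1: a0@(0,2):P a1@(3,2):R a2@(1,0):R
t=2: a0@(3,2):P a1@(2,2):R a2@(1,3):R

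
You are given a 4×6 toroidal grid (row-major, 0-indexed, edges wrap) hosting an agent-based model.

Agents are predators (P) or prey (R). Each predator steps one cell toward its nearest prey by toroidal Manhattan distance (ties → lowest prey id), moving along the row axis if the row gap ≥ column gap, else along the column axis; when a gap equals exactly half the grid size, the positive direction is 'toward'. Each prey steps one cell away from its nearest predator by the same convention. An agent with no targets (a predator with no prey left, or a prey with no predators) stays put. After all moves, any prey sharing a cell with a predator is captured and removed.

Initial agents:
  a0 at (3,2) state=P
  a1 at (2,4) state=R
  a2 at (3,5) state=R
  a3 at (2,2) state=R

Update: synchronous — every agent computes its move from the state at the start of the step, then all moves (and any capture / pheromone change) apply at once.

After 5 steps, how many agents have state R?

t=1: a0@(2,2):P a1@(2,5):R a2@(3,4):R a3@(1,2):R
t=2: a0@(1,2):P a1@(2,4):R a2@(3,5):R a3@(0,2):R
t=3: a0@(0,2):P a1@(2,5):R a2@(3,4):R a3@(3,2):R
t=4: a0@(3,2):P a1@(2,4):R a2@(3,5):R a3@(2,2):R
t=5: a0@(2,2):P a1@(2,5):R a2@(3,4):R a3@(1,2):R

3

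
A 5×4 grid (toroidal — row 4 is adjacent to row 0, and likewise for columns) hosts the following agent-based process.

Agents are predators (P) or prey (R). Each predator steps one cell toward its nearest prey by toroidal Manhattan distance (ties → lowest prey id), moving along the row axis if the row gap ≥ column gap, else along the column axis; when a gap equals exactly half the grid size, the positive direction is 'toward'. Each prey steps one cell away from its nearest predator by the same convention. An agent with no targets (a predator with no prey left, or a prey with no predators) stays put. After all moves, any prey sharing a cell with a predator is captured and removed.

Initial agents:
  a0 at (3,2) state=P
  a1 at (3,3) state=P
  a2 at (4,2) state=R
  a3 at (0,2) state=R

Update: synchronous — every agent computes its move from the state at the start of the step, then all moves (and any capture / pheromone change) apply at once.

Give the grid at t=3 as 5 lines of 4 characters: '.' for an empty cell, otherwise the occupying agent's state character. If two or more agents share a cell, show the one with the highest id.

t=1: a0@(4,2):P a1@(4,3):P a2@(0,2):R a3@(1,2):R
t=2: a0@(0,2):P a1@(0,3):P a2@(1,2):R a3@(2,2):R
t=3: a0@(1,2):P a1@(1,3):P a2@(2,2):R a3@(3,2):R

....
..PP
..R.
..R.
....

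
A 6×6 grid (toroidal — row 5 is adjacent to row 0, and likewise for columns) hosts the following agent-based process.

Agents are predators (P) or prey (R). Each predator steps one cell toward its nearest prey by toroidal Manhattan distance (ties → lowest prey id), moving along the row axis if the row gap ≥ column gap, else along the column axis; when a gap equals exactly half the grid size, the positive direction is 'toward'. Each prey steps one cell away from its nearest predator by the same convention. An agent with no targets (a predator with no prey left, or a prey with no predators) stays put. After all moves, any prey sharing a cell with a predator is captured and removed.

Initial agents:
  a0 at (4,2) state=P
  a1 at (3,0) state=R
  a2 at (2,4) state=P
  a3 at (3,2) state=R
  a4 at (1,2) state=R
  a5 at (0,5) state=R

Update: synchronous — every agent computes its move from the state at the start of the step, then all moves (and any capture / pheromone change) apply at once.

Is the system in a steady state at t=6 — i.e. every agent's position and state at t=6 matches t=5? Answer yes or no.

no

t=1: a0@(3,2):P a1@(3,5):R a2@(2,5):P a3@(2,2):R a4@(0,2):R a5@(5,5):R
t=2: a0@(2,2):P a1@(4,5):R a2@(3,5):P a3@(1,2):R a4@(5,2):R a5@(4,5):R
t=3: a0@(1,2):P a1@(5,5):R a2@(4,5):P a3@(0,2):R a4@(4,2):R a5@(5,5):R
t=4: a0@(0,2):P a1@(0,5):R a2@(5,5):P a3@(5,2):R a4@(3,2):R a5@(0,5):R
t=5: a0@(5,2):P a1@(1,5):R a2@(0,5):P a3@(4,2):R a4@(2,2):R a5@(1,5):R
t=6: a0@(4,2):P a1@(2,5):R a2@(1,5):P a3@(3,2):R a4@(1,2):R a5@(2,5):R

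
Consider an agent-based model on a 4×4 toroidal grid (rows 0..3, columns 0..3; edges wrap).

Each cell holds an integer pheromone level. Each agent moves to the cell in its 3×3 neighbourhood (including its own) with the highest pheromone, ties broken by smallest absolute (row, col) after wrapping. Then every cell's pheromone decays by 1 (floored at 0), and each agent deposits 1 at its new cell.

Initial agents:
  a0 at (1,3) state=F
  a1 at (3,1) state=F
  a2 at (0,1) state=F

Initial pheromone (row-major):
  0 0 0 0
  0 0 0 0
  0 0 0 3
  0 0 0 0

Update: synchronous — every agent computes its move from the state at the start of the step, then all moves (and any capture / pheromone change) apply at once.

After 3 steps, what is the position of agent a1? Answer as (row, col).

(0, 0)

t=1: a0@(2,3) a1@(0,0) a2@(0,0) | pheromone: 2 0 0 0 / 0 0 0 0 / 0 0 0 3 / 0 0 0 0
t=2: a0@(2,3) a1@(0,0) a2@(0,0) | pheromone: 3 0 0 0 / 0 0 0 0 / 0 0 0 3 / 0 0 0 0
t=3: a0@(2,3) a1@(0,0) a2@(0,0) | pheromone: 4 0 0 0 / 0 0 0 0 / 0 0 0 3 / 0 0 0 0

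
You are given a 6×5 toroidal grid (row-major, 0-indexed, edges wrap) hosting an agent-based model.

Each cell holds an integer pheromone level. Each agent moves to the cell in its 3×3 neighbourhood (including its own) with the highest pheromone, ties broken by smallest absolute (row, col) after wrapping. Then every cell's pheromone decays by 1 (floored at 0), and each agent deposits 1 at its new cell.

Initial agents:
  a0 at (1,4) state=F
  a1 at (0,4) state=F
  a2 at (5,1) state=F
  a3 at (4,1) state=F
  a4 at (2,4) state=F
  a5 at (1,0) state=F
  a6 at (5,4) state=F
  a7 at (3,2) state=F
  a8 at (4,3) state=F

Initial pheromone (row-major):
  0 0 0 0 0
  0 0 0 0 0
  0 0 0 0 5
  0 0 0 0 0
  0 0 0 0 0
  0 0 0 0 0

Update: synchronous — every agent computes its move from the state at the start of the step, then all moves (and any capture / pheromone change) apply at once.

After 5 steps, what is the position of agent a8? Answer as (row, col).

(2, 1)

t=1: a0@(2,4) a1@(0,0) a2@(0,0) a3@(3,0) a4@(2,4) a5@(2,4) a6@(0,0) a7@(2,1) a8@(3,2) | pheromone: 3 0 0 0 0 / 0 0 0 0 0 / 0 1 0 0 7 / 1 0 1 0 0 / 0 0 0 0 0 / 0 0 0 0 0
t=2: a0@(2,4) a1@(0,0) a2@(0,0) a3@(2,4) a4@(2,4) a5@(2,4) a6@(0,0) a7@(2,1) a8@(2,1) | pheromone: 5 0 0 0 0 / 0 0 0 0 0 / 0 2 0 0 10 / 0 0 0 0 0 / 0 0 0 0 0 / 0 0 0 0 0
t=3: a0@(2,4) a1@(0,0) a2@(0,0) a3@(2,4) a4@(2,4) a5@(2,4) a6@(0,0) a7@(2,1) a8@(2,1) | pheromone: 7 0 0 0 0 / 0 0 0 0 0 / 0 3 0 0 13 / 0 0 0 0 0 / 0 0 0 0 0 / 0 0 0 0 0
t=4: a0@(2,4) a1@(0,0) a2@(0,0) a3@(2,4) a4@(2,4) a5@(2,4) a6@(0,0) a7@(2,1) a8@(2,1) | pheromone: 9 0 0 0 0 / 0 0 0 0 0 / 0 4 0 0 16 / 0 0 0 0 0 / 0 0 0 0 0 / 0 0 0 0 0
t=5: a0@(2,4) a1@(0,0) a2@(0,0) a3@(2,4) a4@(2,4) a5@(2,4) a6@(0,0) a7@(2,1) a8@(2,1) | pheromone: 11 0 0 0 0 / 0 0 0 0 0 / 0 5 0 0 19 / 0 0 0 0 0 / 0 0 0 0 0 / 0 0 0 0 0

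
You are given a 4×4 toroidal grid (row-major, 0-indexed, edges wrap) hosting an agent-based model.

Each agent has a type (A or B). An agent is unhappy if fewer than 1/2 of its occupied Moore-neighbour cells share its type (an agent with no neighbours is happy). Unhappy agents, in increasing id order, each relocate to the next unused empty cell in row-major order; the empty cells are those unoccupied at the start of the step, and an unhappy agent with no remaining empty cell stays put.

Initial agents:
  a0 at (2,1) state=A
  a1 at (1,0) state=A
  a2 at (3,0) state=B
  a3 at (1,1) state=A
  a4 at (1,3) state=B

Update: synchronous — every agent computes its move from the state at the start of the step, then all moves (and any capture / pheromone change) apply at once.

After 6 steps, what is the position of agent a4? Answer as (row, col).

(0, 3)

t=1: a0@(2,1):A a1@(1,0):A a2@(0,0):B a3@(1,1):A a4@(0,1):B
t=2: a0@(2,1):A a1@(1,0):A a2@(0,2):B a3@(1,1):A a4@(0,3):B
t=3: (unchanged — steady state)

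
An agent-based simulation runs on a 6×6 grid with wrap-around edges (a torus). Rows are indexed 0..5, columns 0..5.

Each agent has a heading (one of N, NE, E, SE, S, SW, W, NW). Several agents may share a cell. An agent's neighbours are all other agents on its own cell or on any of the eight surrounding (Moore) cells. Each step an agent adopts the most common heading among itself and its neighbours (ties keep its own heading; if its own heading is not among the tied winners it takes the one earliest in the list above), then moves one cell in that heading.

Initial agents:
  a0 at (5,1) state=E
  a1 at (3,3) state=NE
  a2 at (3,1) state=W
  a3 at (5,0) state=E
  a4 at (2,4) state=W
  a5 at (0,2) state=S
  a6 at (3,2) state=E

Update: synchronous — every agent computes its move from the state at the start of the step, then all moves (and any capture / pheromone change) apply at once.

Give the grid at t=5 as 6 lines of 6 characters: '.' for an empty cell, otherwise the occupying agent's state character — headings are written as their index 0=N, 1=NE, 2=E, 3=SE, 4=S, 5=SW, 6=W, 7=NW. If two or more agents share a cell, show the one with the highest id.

t=1: a0@(5,2):E a1@(2,4):NE a2@(3,0):W a3@(5,1):E a4@(2,3):W a5@(1,2):S a6@(3,3):E
t=2: a0@(5,3):E a1@(1,5):NE a2@(3,5):W a3@(5,2):E a4@(2,2):W a5@(2,2):S a6@(3,4):E
t=3: a0@(5,4):E a1@(0,0):NE a2@(3,4):W a3@(5,3):E a4@(2,1):W a5@(3,2):S a6@(3,5):E
t=4: a0@(5,5):E a1@(5,1):NE a2@(3,3):W a3@(5,4):E a4@(2,0):W a5@(4,2):S a6@(3,0):E
t=5: a0@(5,0):E a1@(4,2):NE a2@(3,2):W a3@(5,5):E a4@(2,5):W a5@(5,2):S a6@(3,1):E

......
......
.....6
.26...
..1...
2.4..2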